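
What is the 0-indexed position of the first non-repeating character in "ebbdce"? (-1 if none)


Input: ebbdce
Character frequencies:
  'b': 2
  'c': 1
  'd': 1
  'e': 2
Scanning left to right for freq == 1:
  Position 0 ('e'): freq=2, skip
  Position 1 ('b'): freq=2, skip
  Position 2 ('b'): freq=2, skip
  Position 3 ('d'): unique! => answer = 3

3


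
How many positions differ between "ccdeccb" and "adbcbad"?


Comparing "ccdeccb" and "adbcbad" position by position:
  Position 0: 'c' vs 'a' => DIFFER
  Position 1: 'c' vs 'd' => DIFFER
  Position 2: 'd' vs 'b' => DIFFER
  Position 3: 'e' vs 'c' => DIFFER
  Position 4: 'c' vs 'b' => DIFFER
  Position 5: 'c' vs 'a' => DIFFER
  Position 6: 'b' vs 'd' => DIFFER
Positions that differ: 7

7


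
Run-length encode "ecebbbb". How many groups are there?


Input: ecebbbb
Scanning for consecutive runs:
  Group 1: 'e' x 1 (positions 0-0)
  Group 2: 'c' x 1 (positions 1-1)
  Group 3: 'e' x 1 (positions 2-2)
  Group 4: 'b' x 4 (positions 3-6)
Total groups: 4

4


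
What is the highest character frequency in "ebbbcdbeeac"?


Input: ebbbcdbeeac
Character counts:
  'a': 1
  'b': 4
  'c': 2
  'd': 1
  'e': 3
Maximum frequency: 4

4


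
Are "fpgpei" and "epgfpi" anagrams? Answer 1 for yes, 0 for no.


Strings: "fpgpei", "epgfpi"
Sorted first:  efgipp
Sorted second: efgipp
Sorted forms match => anagrams

1


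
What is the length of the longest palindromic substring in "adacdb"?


Input: "adacdb"
Checking substrings for palindromes:
  [0:3] "ada" (len 3) => palindrome
Longest palindromic substring: "ada" with length 3

3


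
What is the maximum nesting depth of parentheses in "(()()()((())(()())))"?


Input: "(()()()((())(()())))"
Tracking depth:
  Position 0 '(': depth becomes 1
  Position 1 '(': depth becomes 2
  Position 2 ')': depth becomes 1
  Position 3 '(': depth becomes 2
  Position 4 ')': depth becomes 1
  Position 5 '(': depth becomes 2
  Position 6 ')': depth becomes 1
  Position 7 '(': depth becomes 2
  Position 8 '(': depth becomes 3
  Position 9 '(': depth becomes 4
  Position 10 ')': depth becomes 3
  Position 11 ')': depth becomes 2
  Position 12 '(': depth becomes 3
  Position 13 '(': depth becomes 4
  Position 14 ')': depth becomes 3
  Position 15 '(': depth becomes 4
  Position 16 ')': depth becomes 3
  Position 17 ')': depth becomes 2
  Position 18 ')': depth becomes 1
  Position 19 ')': depth becomes 0
Maximum depth reached: 4

4


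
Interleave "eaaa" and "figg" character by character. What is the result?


Interleaving "eaaa" and "figg":
  Position 0: 'e' from first, 'f' from second => "ef"
  Position 1: 'a' from first, 'i' from second => "ai"
  Position 2: 'a' from first, 'g' from second => "ag"
  Position 3: 'a' from first, 'g' from second => "ag"
Result: efaiagag

efaiagag


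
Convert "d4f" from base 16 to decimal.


Input: "d4f" in base 16
Positional expansion:
  Digit 'd' (value 13) x 16^2 = 3328
  Digit '4' (value 4) x 16^1 = 64
  Digit 'f' (value 15) x 16^0 = 15
Sum = 3407

3407


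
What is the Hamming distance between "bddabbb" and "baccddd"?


Comparing "bddabbb" and "baccddd" position by position:
  Position 0: 'b' vs 'b' => same
  Position 1: 'd' vs 'a' => differ
  Position 2: 'd' vs 'c' => differ
  Position 3: 'a' vs 'c' => differ
  Position 4: 'b' vs 'd' => differ
  Position 5: 'b' vs 'd' => differ
  Position 6: 'b' vs 'd' => differ
Total differences (Hamming distance): 6

6


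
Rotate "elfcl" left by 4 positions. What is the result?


Input: "elfcl", rotate left by 4
First 4 characters: "elfc"
Remaining characters: "l"
Concatenate remaining + first: "l" + "elfc" = "lelfc"

lelfc


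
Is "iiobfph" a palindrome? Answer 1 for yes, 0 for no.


Input: iiobfph
Reversed: hpfboii
  Compare pos 0 ('i') with pos 6 ('h'): MISMATCH
  Compare pos 1 ('i') with pos 5 ('p'): MISMATCH
  Compare pos 2 ('o') with pos 4 ('f'): MISMATCH
Result: not a palindrome

0


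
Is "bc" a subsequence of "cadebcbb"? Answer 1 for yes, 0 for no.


Check if "bc" is a subsequence of "cadebcbb"
Greedy scan:
  Position 0 ('c'): no match needed
  Position 1 ('a'): no match needed
  Position 2 ('d'): no match needed
  Position 3 ('e'): no match needed
  Position 4 ('b'): matches sub[0] = 'b'
  Position 5 ('c'): matches sub[1] = 'c'
  Position 6 ('b'): no match needed
  Position 7 ('b'): no match needed
All 2 characters matched => is a subsequence

1


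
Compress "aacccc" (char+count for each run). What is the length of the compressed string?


Input: aacccc
Runs:
  'a' x 2 => "a2"
  'c' x 4 => "c4"
Compressed: "a2c4"
Compressed length: 4

4


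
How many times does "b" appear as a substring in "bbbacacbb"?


Searching for "b" in "bbbacacbb"
Scanning each position:
  Position 0: "b" => MATCH
  Position 1: "b" => MATCH
  Position 2: "b" => MATCH
  Position 3: "a" => no
  Position 4: "c" => no
  Position 5: "a" => no
  Position 6: "c" => no
  Position 7: "b" => MATCH
  Position 8: "b" => MATCH
Total occurrences: 5

5


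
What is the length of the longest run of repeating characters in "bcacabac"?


Input: "bcacabac"
Scanning for longest run:
  Position 1 ('c'): new char, reset run to 1
  Position 2 ('a'): new char, reset run to 1
  Position 3 ('c'): new char, reset run to 1
  Position 4 ('a'): new char, reset run to 1
  Position 5 ('b'): new char, reset run to 1
  Position 6 ('a'): new char, reset run to 1
  Position 7 ('c'): new char, reset run to 1
Longest run: 'b' with length 1

1


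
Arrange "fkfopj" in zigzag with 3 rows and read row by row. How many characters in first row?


Zigzag "fkfopj" into 3 rows:
Placing characters:
  'f' => row 0
  'k' => row 1
  'f' => row 2
  'o' => row 1
  'p' => row 0
  'j' => row 1
Rows:
  Row 0: "fp"
  Row 1: "koj"
  Row 2: "f"
First row length: 2

2


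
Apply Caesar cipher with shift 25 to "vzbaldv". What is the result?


Caesar cipher: shift "vzbaldv" by 25
  'v' (pos 21) + 25 = pos 20 = 'u'
  'z' (pos 25) + 25 = pos 24 = 'y'
  'b' (pos 1) + 25 = pos 0 = 'a'
  'a' (pos 0) + 25 = pos 25 = 'z'
  'l' (pos 11) + 25 = pos 10 = 'k'
  'd' (pos 3) + 25 = pos 2 = 'c'
  'v' (pos 21) + 25 = pos 20 = 'u'
Result: uyazkcu

uyazkcu


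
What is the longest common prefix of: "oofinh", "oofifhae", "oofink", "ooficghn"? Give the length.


Words: oofinh, oofifhae, oofink, ooficghn
  Position 0: all 'o' => match
  Position 1: all 'o' => match
  Position 2: all 'f' => match
  Position 3: all 'i' => match
  Position 4: ('n', 'f', 'n', 'c') => mismatch, stop
LCP = "oofi" (length 4)

4


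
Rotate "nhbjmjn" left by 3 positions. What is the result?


Input: "nhbjmjn", rotate left by 3
First 3 characters: "nhb"
Remaining characters: "jmjn"
Concatenate remaining + first: "jmjn" + "nhb" = "jmjnnhb"

jmjnnhb


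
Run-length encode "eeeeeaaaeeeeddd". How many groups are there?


Input: eeeeeaaaeeeeddd
Scanning for consecutive runs:
  Group 1: 'e' x 5 (positions 0-4)
  Group 2: 'a' x 3 (positions 5-7)
  Group 3: 'e' x 4 (positions 8-11)
  Group 4: 'd' x 3 (positions 12-14)
Total groups: 4

4


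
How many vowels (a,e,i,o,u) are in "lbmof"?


Input: lbmof
Checking each character:
  'l' at position 0: consonant
  'b' at position 1: consonant
  'm' at position 2: consonant
  'o' at position 3: vowel (running total: 1)
  'f' at position 4: consonant
Total vowels: 1

1


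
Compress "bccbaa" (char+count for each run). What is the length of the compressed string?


Input: bccbaa
Runs:
  'b' x 1 => "b1"
  'c' x 2 => "c2"
  'b' x 1 => "b1"
  'a' x 2 => "a2"
Compressed: "b1c2b1a2"
Compressed length: 8

8


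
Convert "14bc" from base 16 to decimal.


Input: "14bc" in base 16
Positional expansion:
  Digit '1' (value 1) x 16^3 = 4096
  Digit '4' (value 4) x 16^2 = 1024
  Digit 'b' (value 11) x 16^1 = 176
  Digit 'c' (value 12) x 16^0 = 12
Sum = 5308

5308


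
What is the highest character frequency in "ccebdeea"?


Input: ccebdeea
Character counts:
  'a': 1
  'b': 1
  'c': 2
  'd': 1
  'e': 3
Maximum frequency: 3

3


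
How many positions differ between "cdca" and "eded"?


Comparing "cdca" and "eded" position by position:
  Position 0: 'c' vs 'e' => DIFFER
  Position 1: 'd' vs 'd' => same
  Position 2: 'c' vs 'e' => DIFFER
  Position 3: 'a' vs 'd' => DIFFER
Positions that differ: 3

3


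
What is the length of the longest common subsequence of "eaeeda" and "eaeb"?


LCS of "eaeeda" and "eaeb"
DP table:
           e    a    e    b
      0    0    0    0    0
  e   0    1    1    1    1
  a   0    1    2    2    2
  e   0    1    2    3    3
  e   0    1    2    3    3
  d   0    1    2    3    3
  a   0    1    2    3    3
LCS length = dp[6][4] = 3

3


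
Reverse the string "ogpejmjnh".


Input: ogpejmjnh
Reading characters right to left:
  Position 8: 'h'
  Position 7: 'n'
  Position 6: 'j'
  Position 5: 'm'
  Position 4: 'j'
  Position 3: 'e'
  Position 2: 'p'
  Position 1: 'g'
  Position 0: 'o'
Reversed: hnjmjepgo

hnjmjepgo


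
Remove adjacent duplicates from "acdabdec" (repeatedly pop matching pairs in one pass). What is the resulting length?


Input: acdabdec
Stack-based adjacent duplicate removal:
  Read 'a': push. Stack: a
  Read 'c': push. Stack: ac
  Read 'd': push. Stack: acd
  Read 'a': push. Stack: acda
  Read 'b': push. Stack: acdab
  Read 'd': push. Stack: acdabd
  Read 'e': push. Stack: acdabde
  Read 'c': push. Stack: acdabdec
Final stack: "acdabdec" (length 8)

8


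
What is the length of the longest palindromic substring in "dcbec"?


Input: "dcbec"
Checking substrings for palindromes:
  No multi-char palindromic substrings found
Longest palindromic substring: "d" with length 1

1


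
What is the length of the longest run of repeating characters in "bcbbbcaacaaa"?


Input: "bcbbbcaacaaa"
Scanning for longest run:
  Position 1 ('c'): new char, reset run to 1
  Position 2 ('b'): new char, reset run to 1
  Position 3 ('b'): continues run of 'b', length=2
  Position 4 ('b'): continues run of 'b', length=3
  Position 5 ('c'): new char, reset run to 1
  Position 6 ('a'): new char, reset run to 1
  Position 7 ('a'): continues run of 'a', length=2
  Position 8 ('c'): new char, reset run to 1
  Position 9 ('a'): new char, reset run to 1
  Position 10 ('a'): continues run of 'a', length=2
  Position 11 ('a'): continues run of 'a', length=3
Longest run: 'b' with length 3

3


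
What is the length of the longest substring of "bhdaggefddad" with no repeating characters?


Input: "bhdaggefddad"
Sliding window (track last position of each char):
  Position 0 ('b'): window [0,0] length 1 -- new best
  Position 1 ('h'): window [0,1] length 2 -- new best
  Position 2 ('d'): window [0,2] length 3 -- new best
  Position 3 ('a'): window [0,3] length 4 -- new best
  Position 4 ('g'): window [0,4] length 5 -- new best
  Position 5 ('g'): repeat (last at 4), move window start to 5
  Position 5 ('g'): window [5,5] length 1
  Position 6 ('e'): window [5,6] length 2
  Position 7 ('f'): window [5,7] length 3
  Position 8 ('d'): window [5,8] length 4
  Position 9 ('d'): repeat (last at 8), move window start to 9
  Position 9 ('d'): window [9,9] length 1
  Position 10 ('a'): window [9,10] length 2
  Position 11 ('d'): repeat (last at 9), move window start to 10
  Position 11 ('d'): window [10,11] length 2
Longest substring with no repeats: "bhdag" with length 5

5


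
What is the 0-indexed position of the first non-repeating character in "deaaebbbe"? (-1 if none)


Input: deaaebbbe
Character frequencies:
  'a': 2
  'b': 3
  'd': 1
  'e': 3
Scanning left to right for freq == 1:
  Position 0 ('d'): unique! => answer = 0

0


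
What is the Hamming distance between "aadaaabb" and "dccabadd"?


Comparing "aadaaabb" and "dccabadd" position by position:
  Position 0: 'a' vs 'd' => differ
  Position 1: 'a' vs 'c' => differ
  Position 2: 'd' vs 'c' => differ
  Position 3: 'a' vs 'a' => same
  Position 4: 'a' vs 'b' => differ
  Position 5: 'a' vs 'a' => same
  Position 6: 'b' vs 'd' => differ
  Position 7: 'b' vs 'd' => differ
Total differences (Hamming distance): 6

6


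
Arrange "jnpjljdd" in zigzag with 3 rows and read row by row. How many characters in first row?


Zigzag "jnpjljdd" into 3 rows:
Placing characters:
  'j' => row 0
  'n' => row 1
  'p' => row 2
  'j' => row 1
  'l' => row 0
  'j' => row 1
  'd' => row 2
  'd' => row 1
Rows:
  Row 0: "jl"
  Row 1: "njjd"
  Row 2: "pd"
First row length: 2

2


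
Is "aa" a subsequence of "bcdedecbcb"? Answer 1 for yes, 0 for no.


Check if "aa" is a subsequence of "bcdedecbcb"
Greedy scan:
  Position 0 ('b'): no match needed
  Position 1 ('c'): no match needed
  Position 2 ('d'): no match needed
  Position 3 ('e'): no match needed
  Position 4 ('d'): no match needed
  Position 5 ('e'): no match needed
  Position 6 ('c'): no match needed
  Position 7 ('b'): no match needed
  Position 8 ('c'): no match needed
  Position 9 ('b'): no match needed
Only matched 0/2 characters => not a subsequence

0


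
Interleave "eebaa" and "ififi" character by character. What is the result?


Interleaving "eebaa" and "ififi":
  Position 0: 'e' from first, 'i' from second => "ei"
  Position 1: 'e' from first, 'f' from second => "ef"
  Position 2: 'b' from first, 'i' from second => "bi"
  Position 3: 'a' from first, 'f' from second => "af"
  Position 4: 'a' from first, 'i' from second => "ai"
Result: eiefbiafai

eiefbiafai


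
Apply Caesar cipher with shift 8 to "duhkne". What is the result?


Caesar cipher: shift "duhkne" by 8
  'd' (pos 3) + 8 = pos 11 = 'l'
  'u' (pos 20) + 8 = pos 2 = 'c'
  'h' (pos 7) + 8 = pos 15 = 'p'
  'k' (pos 10) + 8 = pos 18 = 's'
  'n' (pos 13) + 8 = pos 21 = 'v'
  'e' (pos 4) + 8 = pos 12 = 'm'
Result: lcpsvm

lcpsvm


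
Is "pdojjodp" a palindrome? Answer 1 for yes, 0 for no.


Input: pdojjodp
Reversed: pdojjodp
  Compare pos 0 ('p') with pos 7 ('p'): match
  Compare pos 1 ('d') with pos 6 ('d'): match
  Compare pos 2 ('o') with pos 5 ('o'): match
  Compare pos 3 ('j') with pos 4 ('j'): match
Result: palindrome

1


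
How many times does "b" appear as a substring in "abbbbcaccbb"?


Searching for "b" in "abbbbcaccbb"
Scanning each position:
  Position 0: "a" => no
  Position 1: "b" => MATCH
  Position 2: "b" => MATCH
  Position 3: "b" => MATCH
  Position 4: "b" => MATCH
  Position 5: "c" => no
  Position 6: "a" => no
  Position 7: "c" => no
  Position 8: "c" => no
  Position 9: "b" => MATCH
  Position 10: "b" => MATCH
Total occurrences: 6

6


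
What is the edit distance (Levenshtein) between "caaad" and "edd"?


Computing edit distance: "caaad" -> "edd"
DP table:
           e    d    d
      0    1    2    3
  c   1    1    2    3
  a   2    2    2    3
  a   3    3    3    3
  a   4    4    4    4
  d   5    5    4    4
Edit distance = dp[5][3] = 4

4


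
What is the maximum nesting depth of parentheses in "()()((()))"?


Input: "()()((()))"
Tracking depth:
  Position 0 '(': depth becomes 1
  Position 1 ')': depth becomes 0
  Position 2 '(': depth becomes 1
  Position 3 ')': depth becomes 0
  Position 4 '(': depth becomes 1
  Position 5 '(': depth becomes 2
  Position 6 '(': depth becomes 3
  Position 7 ')': depth becomes 2
  Position 8 ')': depth becomes 1
  Position 9 ')': depth becomes 0
Maximum depth reached: 3

3


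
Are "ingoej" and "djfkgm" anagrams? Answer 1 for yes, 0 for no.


Strings: "ingoej", "djfkgm"
Sorted first:  egijno
Sorted second: dfgjkm
Differ at position 0: 'e' vs 'd' => not anagrams

0


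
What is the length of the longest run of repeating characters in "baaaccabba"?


Input: "baaaccabba"
Scanning for longest run:
  Position 1 ('a'): new char, reset run to 1
  Position 2 ('a'): continues run of 'a', length=2
  Position 3 ('a'): continues run of 'a', length=3
  Position 4 ('c'): new char, reset run to 1
  Position 5 ('c'): continues run of 'c', length=2
  Position 6 ('a'): new char, reset run to 1
  Position 7 ('b'): new char, reset run to 1
  Position 8 ('b'): continues run of 'b', length=2
  Position 9 ('a'): new char, reset run to 1
Longest run: 'a' with length 3

3


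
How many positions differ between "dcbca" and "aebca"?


Comparing "dcbca" and "aebca" position by position:
  Position 0: 'd' vs 'a' => DIFFER
  Position 1: 'c' vs 'e' => DIFFER
  Position 2: 'b' vs 'b' => same
  Position 3: 'c' vs 'c' => same
  Position 4: 'a' vs 'a' => same
Positions that differ: 2

2


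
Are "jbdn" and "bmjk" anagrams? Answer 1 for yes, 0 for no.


Strings: "jbdn", "bmjk"
Sorted first:  bdjn
Sorted second: bjkm
Differ at position 1: 'd' vs 'j' => not anagrams

0


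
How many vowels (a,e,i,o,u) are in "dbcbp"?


Input: dbcbp
Checking each character:
  'd' at position 0: consonant
  'b' at position 1: consonant
  'c' at position 2: consonant
  'b' at position 3: consonant
  'p' at position 4: consonant
Total vowels: 0

0


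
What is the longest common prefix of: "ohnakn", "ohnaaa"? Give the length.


Words: ohnakn, ohnaaa
  Position 0: all 'o' => match
  Position 1: all 'h' => match
  Position 2: all 'n' => match
  Position 3: all 'a' => match
  Position 4: ('k', 'a') => mismatch, stop
LCP = "ohna" (length 4)

4


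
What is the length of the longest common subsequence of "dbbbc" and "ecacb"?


LCS of "dbbbc" and "ecacb"
DP table:
           e    c    a    c    b
      0    0    0    0    0    0
  d   0    0    0    0    0    0
  b   0    0    0    0    0    1
  b   0    0    0    0    0    1
  b   0    0    0    0    0    1
  c   0    0    1    1    1    1
LCS length = dp[5][5] = 1

1


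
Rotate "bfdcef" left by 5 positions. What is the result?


Input: "bfdcef", rotate left by 5
First 5 characters: "bfdce"
Remaining characters: "f"
Concatenate remaining + first: "f" + "bfdce" = "fbfdce"

fbfdce


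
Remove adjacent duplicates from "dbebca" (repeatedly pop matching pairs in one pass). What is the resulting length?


Input: dbebca
Stack-based adjacent duplicate removal:
  Read 'd': push. Stack: d
  Read 'b': push. Stack: db
  Read 'e': push. Stack: dbe
  Read 'b': push. Stack: dbeb
  Read 'c': push. Stack: dbebc
  Read 'a': push. Stack: dbebca
Final stack: "dbebca" (length 6)

6


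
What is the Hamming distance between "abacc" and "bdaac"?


Comparing "abacc" and "bdaac" position by position:
  Position 0: 'a' vs 'b' => differ
  Position 1: 'b' vs 'd' => differ
  Position 2: 'a' vs 'a' => same
  Position 3: 'c' vs 'a' => differ
  Position 4: 'c' vs 'c' => same
Total differences (Hamming distance): 3

3


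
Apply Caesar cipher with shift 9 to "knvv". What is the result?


Caesar cipher: shift "knvv" by 9
  'k' (pos 10) + 9 = pos 19 = 't'
  'n' (pos 13) + 9 = pos 22 = 'w'
  'v' (pos 21) + 9 = pos 4 = 'e'
  'v' (pos 21) + 9 = pos 4 = 'e'
Result: twee

twee


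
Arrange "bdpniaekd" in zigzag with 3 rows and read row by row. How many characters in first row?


Zigzag "bdpniaekd" into 3 rows:
Placing characters:
  'b' => row 0
  'd' => row 1
  'p' => row 2
  'n' => row 1
  'i' => row 0
  'a' => row 1
  'e' => row 2
  'k' => row 1
  'd' => row 0
Rows:
  Row 0: "bid"
  Row 1: "dnak"
  Row 2: "pe"
First row length: 3

3


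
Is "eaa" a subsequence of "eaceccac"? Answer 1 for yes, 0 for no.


Check if "eaa" is a subsequence of "eaceccac"
Greedy scan:
  Position 0 ('e'): matches sub[0] = 'e'
  Position 1 ('a'): matches sub[1] = 'a'
  Position 2 ('c'): no match needed
  Position 3 ('e'): no match needed
  Position 4 ('c'): no match needed
  Position 5 ('c'): no match needed
  Position 6 ('a'): matches sub[2] = 'a'
  Position 7 ('c'): no match needed
All 3 characters matched => is a subsequence

1


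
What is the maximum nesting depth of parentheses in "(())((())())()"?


Input: "(())((())())()"
Tracking depth:
  Position 0 '(': depth becomes 1
  Position 1 '(': depth becomes 2
  Position 2 ')': depth becomes 1
  Position 3 ')': depth becomes 0
  Position 4 '(': depth becomes 1
  Position 5 '(': depth becomes 2
  Position 6 '(': depth becomes 3
  Position 7 ')': depth becomes 2
  Position 8 ')': depth becomes 1
  Position 9 '(': depth becomes 2
  Position 10 ')': depth becomes 1
  Position 11 ')': depth becomes 0
  Position 12 '(': depth becomes 1
  Position 13 ')': depth becomes 0
Maximum depth reached: 3

3


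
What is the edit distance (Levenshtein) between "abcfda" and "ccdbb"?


Computing edit distance: "abcfda" -> "ccdbb"
DP table:
           c    c    d    b    b
      0    1    2    3    4    5
  a   1    1    2    3    4    5
  b   2    2    2    3    3    4
  c   3    2    2    3    4    4
  f   4    3    3    3    4    5
  d   5    4    4    3    4    5
  a   6    5    5    4    4    5
Edit distance = dp[6][5] = 5

5


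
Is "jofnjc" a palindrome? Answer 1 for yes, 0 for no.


Input: jofnjc
Reversed: cjnfoj
  Compare pos 0 ('j') with pos 5 ('c'): MISMATCH
  Compare pos 1 ('o') with pos 4 ('j'): MISMATCH
  Compare pos 2 ('f') with pos 3 ('n'): MISMATCH
Result: not a palindrome

0


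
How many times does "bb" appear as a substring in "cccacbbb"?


Searching for "bb" in "cccacbbb"
Scanning each position:
  Position 0: "cc" => no
  Position 1: "cc" => no
  Position 2: "ca" => no
  Position 3: "ac" => no
  Position 4: "cb" => no
  Position 5: "bb" => MATCH
  Position 6: "bb" => MATCH
Total occurrences: 2

2


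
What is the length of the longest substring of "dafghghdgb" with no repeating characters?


Input: "dafghghdgb"
Sliding window (track last position of each char):
  Position 0 ('d'): window [0,0] length 1 -- new best
  Position 1 ('a'): window [0,1] length 2 -- new best
  Position 2 ('f'): window [0,2] length 3 -- new best
  Position 3 ('g'): window [0,3] length 4 -- new best
  Position 4 ('h'): window [0,4] length 5 -- new best
  Position 5 ('g'): repeat (last at 3), move window start to 4
  Position 5 ('g'): window [4,5] length 2
  Position 6 ('h'): repeat (last at 4), move window start to 5
  Position 6 ('h'): window [5,6] length 2
  Position 7 ('d'): window [5,7] length 3
  Position 8 ('g'): repeat (last at 5), move window start to 6
  Position 8 ('g'): window [6,8] length 3
  Position 9 ('b'): window [6,9] length 4
Longest substring with no repeats: "dafgh" with length 5

5


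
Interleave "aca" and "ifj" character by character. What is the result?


Interleaving "aca" and "ifj":
  Position 0: 'a' from first, 'i' from second => "ai"
  Position 1: 'c' from first, 'f' from second => "cf"
  Position 2: 'a' from first, 'j' from second => "aj"
Result: aicfaj

aicfaj


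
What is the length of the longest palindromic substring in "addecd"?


Input: "addecd"
Checking substrings for palindromes:
  [1:3] "dd" (len 2) => palindrome
Longest palindromic substring: "dd" with length 2

2


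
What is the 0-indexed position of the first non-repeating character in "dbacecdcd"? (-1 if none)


Input: dbacecdcd
Character frequencies:
  'a': 1
  'b': 1
  'c': 3
  'd': 3
  'e': 1
Scanning left to right for freq == 1:
  Position 0 ('d'): freq=3, skip
  Position 1 ('b'): unique! => answer = 1

1


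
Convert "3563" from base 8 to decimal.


Input: "3563" in base 8
Positional expansion:
  Digit '3' (value 3) x 8^3 = 1536
  Digit '5' (value 5) x 8^2 = 320
  Digit '6' (value 6) x 8^1 = 48
  Digit '3' (value 3) x 8^0 = 3
Sum = 1907

1907


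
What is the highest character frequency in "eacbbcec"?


Input: eacbbcec
Character counts:
  'a': 1
  'b': 2
  'c': 3
  'e': 2
Maximum frequency: 3

3


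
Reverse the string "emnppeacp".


Input: emnppeacp
Reading characters right to left:
  Position 8: 'p'
  Position 7: 'c'
  Position 6: 'a'
  Position 5: 'e'
  Position 4: 'p'
  Position 3: 'p'
  Position 2: 'n'
  Position 1: 'm'
  Position 0: 'e'
Reversed: pcaeppnme

pcaeppnme


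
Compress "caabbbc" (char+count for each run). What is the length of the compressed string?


Input: caabbbc
Runs:
  'c' x 1 => "c1"
  'a' x 2 => "a2"
  'b' x 3 => "b3"
  'c' x 1 => "c1"
Compressed: "c1a2b3c1"
Compressed length: 8

8


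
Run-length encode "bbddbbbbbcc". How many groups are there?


Input: bbddbbbbbcc
Scanning for consecutive runs:
  Group 1: 'b' x 2 (positions 0-1)
  Group 2: 'd' x 2 (positions 2-3)
  Group 3: 'b' x 5 (positions 4-8)
  Group 4: 'c' x 2 (positions 9-10)
Total groups: 4

4


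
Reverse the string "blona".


Input: blona
Reading characters right to left:
  Position 4: 'a'
  Position 3: 'n'
  Position 2: 'o'
  Position 1: 'l'
  Position 0: 'b'
Reversed: anolb

anolb


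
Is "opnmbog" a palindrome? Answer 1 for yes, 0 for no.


Input: opnmbog
Reversed: gobmnpo
  Compare pos 0 ('o') with pos 6 ('g'): MISMATCH
  Compare pos 1 ('p') with pos 5 ('o'): MISMATCH
  Compare pos 2 ('n') with pos 4 ('b'): MISMATCH
Result: not a palindrome

0


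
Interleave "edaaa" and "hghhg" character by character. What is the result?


Interleaving "edaaa" and "hghhg":
  Position 0: 'e' from first, 'h' from second => "eh"
  Position 1: 'd' from first, 'g' from second => "dg"
  Position 2: 'a' from first, 'h' from second => "ah"
  Position 3: 'a' from first, 'h' from second => "ah"
  Position 4: 'a' from first, 'g' from second => "ag"
Result: ehdgahahag

ehdgahahag


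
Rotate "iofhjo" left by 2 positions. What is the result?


Input: "iofhjo", rotate left by 2
First 2 characters: "io"
Remaining characters: "fhjo"
Concatenate remaining + first: "fhjo" + "io" = "fhjoio"

fhjoio


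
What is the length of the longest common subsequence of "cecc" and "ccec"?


LCS of "cecc" and "ccec"
DP table:
           c    c    e    c
      0    0    0    0    0
  c   0    1    1    1    1
  e   0    1    1    2    2
  c   0    1    2    2    3
  c   0    1    2    2    3
LCS length = dp[4][4] = 3

3


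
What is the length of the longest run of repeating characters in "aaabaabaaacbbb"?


Input: "aaabaabaaacbbb"
Scanning for longest run:
  Position 1 ('a'): continues run of 'a', length=2
  Position 2 ('a'): continues run of 'a', length=3
  Position 3 ('b'): new char, reset run to 1
  Position 4 ('a'): new char, reset run to 1
  Position 5 ('a'): continues run of 'a', length=2
  Position 6 ('b'): new char, reset run to 1
  Position 7 ('a'): new char, reset run to 1
  Position 8 ('a'): continues run of 'a', length=2
  Position 9 ('a'): continues run of 'a', length=3
  Position 10 ('c'): new char, reset run to 1
  Position 11 ('b'): new char, reset run to 1
  Position 12 ('b'): continues run of 'b', length=2
  Position 13 ('b'): continues run of 'b', length=3
Longest run: 'a' with length 3

3


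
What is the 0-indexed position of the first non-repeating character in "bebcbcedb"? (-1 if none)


Input: bebcbcedb
Character frequencies:
  'b': 4
  'c': 2
  'd': 1
  'e': 2
Scanning left to right for freq == 1:
  Position 0 ('b'): freq=4, skip
  Position 1 ('e'): freq=2, skip
  Position 2 ('b'): freq=4, skip
  Position 3 ('c'): freq=2, skip
  Position 4 ('b'): freq=4, skip
  Position 5 ('c'): freq=2, skip
  Position 6 ('e'): freq=2, skip
  Position 7 ('d'): unique! => answer = 7

7


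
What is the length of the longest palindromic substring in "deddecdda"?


Input: "deddecdda"
Checking substrings for palindromes:
  [1:5] "edde" (len 4) => palindrome
  [0:3] "ded" (len 3) => palindrome
  [2:4] "dd" (len 2) => palindrome
  [6:8] "dd" (len 2) => palindrome
Longest palindromic substring: "edde" with length 4

4


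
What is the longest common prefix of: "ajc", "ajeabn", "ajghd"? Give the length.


Words: ajc, ajeabn, ajghd
  Position 0: all 'a' => match
  Position 1: all 'j' => match
  Position 2: ('c', 'e', 'g') => mismatch, stop
LCP = "aj" (length 2)

2


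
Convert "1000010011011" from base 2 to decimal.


Input: "1000010011011" in base 2
Positional expansion:
  Digit '1' (value 1) x 2^12 = 4096
  Digit '0' (value 0) x 2^11 = 0
  Digit '0' (value 0) x 2^10 = 0
  Digit '0' (value 0) x 2^9 = 0
  Digit '0' (value 0) x 2^8 = 0
  Digit '1' (value 1) x 2^7 = 128
  Digit '0' (value 0) x 2^6 = 0
  Digit '0' (value 0) x 2^5 = 0
  Digit '1' (value 1) x 2^4 = 16
  Digit '1' (value 1) x 2^3 = 8
  Digit '0' (value 0) x 2^2 = 0
  Digit '1' (value 1) x 2^1 = 2
  Digit '1' (value 1) x 2^0 = 1
Sum = 4251

4251


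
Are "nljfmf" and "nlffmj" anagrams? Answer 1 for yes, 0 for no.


Strings: "nljfmf", "nlffmj"
Sorted first:  ffjlmn
Sorted second: ffjlmn
Sorted forms match => anagrams

1


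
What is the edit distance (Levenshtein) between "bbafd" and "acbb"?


Computing edit distance: "bbafd" -> "acbb"
DP table:
           a    c    b    b
      0    1    2    3    4
  b   1    1    2    2    3
  b   2    2    2    2    2
  a   3    2    3    3    3
  f   4    3    3    4    4
  d   5    4    4    4    5
Edit distance = dp[5][4] = 5

5


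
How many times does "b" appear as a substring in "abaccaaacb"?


Searching for "b" in "abaccaaacb"
Scanning each position:
  Position 0: "a" => no
  Position 1: "b" => MATCH
  Position 2: "a" => no
  Position 3: "c" => no
  Position 4: "c" => no
  Position 5: "a" => no
  Position 6: "a" => no
  Position 7: "a" => no
  Position 8: "c" => no
  Position 9: "b" => MATCH
Total occurrences: 2

2


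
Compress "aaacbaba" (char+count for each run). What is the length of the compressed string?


Input: aaacbaba
Runs:
  'a' x 3 => "a3"
  'c' x 1 => "c1"
  'b' x 1 => "b1"
  'a' x 1 => "a1"
  'b' x 1 => "b1"
  'a' x 1 => "a1"
Compressed: "a3c1b1a1b1a1"
Compressed length: 12

12


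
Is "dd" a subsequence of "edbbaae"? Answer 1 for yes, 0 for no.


Check if "dd" is a subsequence of "edbbaae"
Greedy scan:
  Position 0 ('e'): no match needed
  Position 1 ('d'): matches sub[0] = 'd'
  Position 2 ('b'): no match needed
  Position 3 ('b'): no match needed
  Position 4 ('a'): no match needed
  Position 5 ('a'): no match needed
  Position 6 ('e'): no match needed
Only matched 1/2 characters => not a subsequence

0


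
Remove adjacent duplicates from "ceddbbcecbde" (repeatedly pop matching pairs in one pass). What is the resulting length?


Input: ceddbbcecbde
Stack-based adjacent duplicate removal:
  Read 'c': push. Stack: c
  Read 'e': push. Stack: ce
  Read 'd': push. Stack: ced
  Read 'd': matches stack top 'd' => pop. Stack: ce
  Read 'b': push. Stack: ceb
  Read 'b': matches stack top 'b' => pop. Stack: ce
  Read 'c': push. Stack: cec
  Read 'e': push. Stack: cece
  Read 'c': push. Stack: cecec
  Read 'b': push. Stack: cececb
  Read 'd': push. Stack: cececbd
  Read 'e': push. Stack: cececbde
Final stack: "cececbde" (length 8)

8


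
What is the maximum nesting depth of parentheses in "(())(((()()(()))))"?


Input: "(())(((()()(()))))"
Tracking depth:
  Position 0 '(': depth becomes 1
  Position 1 '(': depth becomes 2
  Position 2 ')': depth becomes 1
  Position 3 ')': depth becomes 0
  Position 4 '(': depth becomes 1
  Position 5 '(': depth becomes 2
  Position 6 '(': depth becomes 3
  Position 7 '(': depth becomes 4
  Position 8 ')': depth becomes 3
  Position 9 '(': depth becomes 4
  Position 10 ')': depth becomes 3
  Position 11 '(': depth becomes 4
  Position 12 '(': depth becomes 5
  Position 13 ')': depth becomes 4
  Position 14 ')': depth becomes 3
  Position 15 ')': depth becomes 2
  Position 16 ')': depth becomes 1
  Position 17 ')': depth becomes 0
Maximum depth reached: 5

5


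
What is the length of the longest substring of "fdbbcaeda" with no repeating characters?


Input: "fdbbcaeda"
Sliding window (track last position of each char):
  Position 0 ('f'): window [0,0] length 1 -- new best
  Position 1 ('d'): window [0,1] length 2 -- new best
  Position 2 ('b'): window [0,2] length 3 -- new best
  Position 3 ('b'): repeat (last at 2), move window start to 3
  Position 3 ('b'): window [3,3] length 1
  Position 4 ('c'): window [3,4] length 2
  Position 5 ('a'): window [3,5] length 3
  Position 6 ('e'): window [3,6] length 4 -- new best
  Position 7 ('d'): window [3,7] length 5 -- new best
  Position 8 ('a'): repeat (last at 5), move window start to 6
  Position 8 ('a'): window [6,8] length 3
Longest substring with no repeats: "bcaed" with length 5

5


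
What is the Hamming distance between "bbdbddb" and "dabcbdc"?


Comparing "bbdbddb" and "dabcbdc" position by position:
  Position 0: 'b' vs 'd' => differ
  Position 1: 'b' vs 'a' => differ
  Position 2: 'd' vs 'b' => differ
  Position 3: 'b' vs 'c' => differ
  Position 4: 'd' vs 'b' => differ
  Position 5: 'd' vs 'd' => same
  Position 6: 'b' vs 'c' => differ
Total differences (Hamming distance): 6

6


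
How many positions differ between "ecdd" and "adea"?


Comparing "ecdd" and "adea" position by position:
  Position 0: 'e' vs 'a' => DIFFER
  Position 1: 'c' vs 'd' => DIFFER
  Position 2: 'd' vs 'e' => DIFFER
  Position 3: 'd' vs 'a' => DIFFER
Positions that differ: 4

4


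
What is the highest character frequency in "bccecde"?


Input: bccecde
Character counts:
  'b': 1
  'c': 3
  'd': 1
  'e': 2
Maximum frequency: 3

3


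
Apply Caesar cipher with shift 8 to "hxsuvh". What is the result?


Caesar cipher: shift "hxsuvh" by 8
  'h' (pos 7) + 8 = pos 15 = 'p'
  'x' (pos 23) + 8 = pos 5 = 'f'
  's' (pos 18) + 8 = pos 0 = 'a'
  'u' (pos 20) + 8 = pos 2 = 'c'
  'v' (pos 21) + 8 = pos 3 = 'd'
  'h' (pos 7) + 8 = pos 15 = 'p'
Result: pfacdp

pfacdp


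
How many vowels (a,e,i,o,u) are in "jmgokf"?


Input: jmgokf
Checking each character:
  'j' at position 0: consonant
  'm' at position 1: consonant
  'g' at position 2: consonant
  'o' at position 3: vowel (running total: 1)
  'k' at position 4: consonant
  'f' at position 5: consonant
Total vowels: 1

1


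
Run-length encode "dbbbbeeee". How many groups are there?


Input: dbbbbeeee
Scanning for consecutive runs:
  Group 1: 'd' x 1 (positions 0-0)
  Group 2: 'b' x 4 (positions 1-4)
  Group 3: 'e' x 4 (positions 5-8)
Total groups: 3

3


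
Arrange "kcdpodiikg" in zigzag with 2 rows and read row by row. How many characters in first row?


Zigzag "kcdpodiikg" into 2 rows:
Placing characters:
  'k' => row 0
  'c' => row 1
  'd' => row 0
  'p' => row 1
  'o' => row 0
  'd' => row 1
  'i' => row 0
  'i' => row 1
  'k' => row 0
  'g' => row 1
Rows:
  Row 0: "kdoik"
  Row 1: "cpdig"
First row length: 5

5


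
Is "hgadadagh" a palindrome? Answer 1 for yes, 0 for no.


Input: hgadadagh
Reversed: hgadadagh
  Compare pos 0 ('h') with pos 8 ('h'): match
  Compare pos 1 ('g') with pos 7 ('g'): match
  Compare pos 2 ('a') with pos 6 ('a'): match
  Compare pos 3 ('d') with pos 5 ('d'): match
Result: palindrome

1


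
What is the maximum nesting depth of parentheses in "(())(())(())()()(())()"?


Input: "(())(())(())()()(())()"
Tracking depth:
  Position 0 '(': depth becomes 1
  Position 1 '(': depth becomes 2
  Position 2 ')': depth becomes 1
  Position 3 ')': depth becomes 0
  Position 4 '(': depth becomes 1
  Position 5 '(': depth becomes 2
  Position 6 ')': depth becomes 1
  Position 7 ')': depth becomes 0
  Position 8 '(': depth becomes 1
  Position 9 '(': depth becomes 2
  Position 10 ')': depth becomes 1
  Position 11 ')': depth becomes 0
  Position 12 '(': depth becomes 1
  Position 13 ')': depth becomes 0
  Position 14 '(': depth becomes 1
  Position 15 ')': depth becomes 0
  Position 16 '(': depth becomes 1
  Position 17 '(': depth becomes 2
  Position 18 ')': depth becomes 1
  Position 19 ')': depth becomes 0
  Position 20 '(': depth becomes 1
  Position 21 ')': depth becomes 0
Maximum depth reached: 2

2


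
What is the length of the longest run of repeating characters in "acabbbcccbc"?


Input: "acabbbcccbc"
Scanning for longest run:
  Position 1 ('c'): new char, reset run to 1
  Position 2 ('a'): new char, reset run to 1
  Position 3 ('b'): new char, reset run to 1
  Position 4 ('b'): continues run of 'b', length=2
  Position 5 ('b'): continues run of 'b', length=3
  Position 6 ('c'): new char, reset run to 1
  Position 7 ('c'): continues run of 'c', length=2
  Position 8 ('c'): continues run of 'c', length=3
  Position 9 ('b'): new char, reset run to 1
  Position 10 ('c'): new char, reset run to 1
Longest run: 'b' with length 3

3


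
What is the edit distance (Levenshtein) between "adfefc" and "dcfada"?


Computing edit distance: "adfefc" -> "dcfada"
DP table:
           d    c    f    a    d    a
      0    1    2    3    4    5    6
  a   1    1    2    3    3    4    5
  d   2    1    2    3    4    3    4
  f   3    2    2    2    3    4    4
  e   4    3    3    3    3    4    5
  f   5    4    4    3    4    4    5
  c   6    5    4    4    4    5    5
Edit distance = dp[6][6] = 5

5


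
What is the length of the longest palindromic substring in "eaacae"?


Input: "eaacae"
Checking substrings for palindromes:
  [2:5] "aca" (len 3) => palindrome
  [1:3] "aa" (len 2) => palindrome
Longest palindromic substring: "aca" with length 3

3


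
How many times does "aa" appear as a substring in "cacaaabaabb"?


Searching for "aa" in "cacaaabaabb"
Scanning each position:
  Position 0: "ca" => no
  Position 1: "ac" => no
  Position 2: "ca" => no
  Position 3: "aa" => MATCH
  Position 4: "aa" => MATCH
  Position 5: "ab" => no
  Position 6: "ba" => no
  Position 7: "aa" => MATCH
  Position 8: "ab" => no
  Position 9: "bb" => no
Total occurrences: 3

3


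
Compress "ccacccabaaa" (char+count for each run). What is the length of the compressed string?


Input: ccacccabaaa
Runs:
  'c' x 2 => "c2"
  'a' x 1 => "a1"
  'c' x 3 => "c3"
  'a' x 1 => "a1"
  'b' x 1 => "b1"
  'a' x 3 => "a3"
Compressed: "c2a1c3a1b1a3"
Compressed length: 12

12


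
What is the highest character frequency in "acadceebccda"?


Input: acadceebccda
Character counts:
  'a': 3
  'b': 1
  'c': 4
  'd': 2
  'e': 2
Maximum frequency: 4

4


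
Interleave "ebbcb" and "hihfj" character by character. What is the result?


Interleaving "ebbcb" and "hihfj":
  Position 0: 'e' from first, 'h' from second => "eh"
  Position 1: 'b' from first, 'i' from second => "bi"
  Position 2: 'b' from first, 'h' from second => "bh"
  Position 3: 'c' from first, 'f' from second => "cf"
  Position 4: 'b' from first, 'j' from second => "bj"
Result: ehbibhcfbj

ehbibhcfbj


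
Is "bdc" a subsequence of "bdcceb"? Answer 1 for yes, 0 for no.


Check if "bdc" is a subsequence of "bdcceb"
Greedy scan:
  Position 0 ('b'): matches sub[0] = 'b'
  Position 1 ('d'): matches sub[1] = 'd'
  Position 2 ('c'): matches sub[2] = 'c'
  Position 3 ('c'): no match needed
  Position 4 ('e'): no match needed
  Position 5 ('b'): no match needed
All 3 characters matched => is a subsequence

1


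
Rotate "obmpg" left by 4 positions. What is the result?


Input: "obmpg", rotate left by 4
First 4 characters: "obmp"
Remaining characters: "g"
Concatenate remaining + first: "g" + "obmp" = "gobmp"

gobmp


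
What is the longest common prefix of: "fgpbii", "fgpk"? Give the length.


Words: fgpbii, fgpk
  Position 0: all 'f' => match
  Position 1: all 'g' => match
  Position 2: all 'p' => match
  Position 3: ('b', 'k') => mismatch, stop
LCP = "fgp" (length 3)

3


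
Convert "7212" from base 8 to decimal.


Input: "7212" in base 8
Positional expansion:
  Digit '7' (value 7) x 8^3 = 3584
  Digit '2' (value 2) x 8^2 = 128
  Digit '1' (value 1) x 8^1 = 8
  Digit '2' (value 2) x 8^0 = 2
Sum = 3722

3722


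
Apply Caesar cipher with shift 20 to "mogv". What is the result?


Caesar cipher: shift "mogv" by 20
  'm' (pos 12) + 20 = pos 6 = 'g'
  'o' (pos 14) + 20 = pos 8 = 'i'
  'g' (pos 6) + 20 = pos 0 = 'a'
  'v' (pos 21) + 20 = pos 15 = 'p'
Result: giap

giap


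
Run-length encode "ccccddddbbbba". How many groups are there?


Input: ccccddddbbbba
Scanning for consecutive runs:
  Group 1: 'c' x 4 (positions 0-3)
  Group 2: 'd' x 4 (positions 4-7)
  Group 3: 'b' x 4 (positions 8-11)
  Group 4: 'a' x 1 (positions 12-12)
Total groups: 4

4


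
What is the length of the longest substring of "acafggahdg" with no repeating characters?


Input: "acafggahdg"
Sliding window (track last position of each char):
  Position 0 ('a'): window [0,0] length 1 -- new best
  Position 1 ('c'): window [0,1] length 2 -- new best
  Position 2 ('a'): repeat (last at 0), move window start to 1
  Position 2 ('a'): window [1,2] length 2
  Position 3 ('f'): window [1,3] length 3 -- new best
  Position 4 ('g'): window [1,4] length 4 -- new best
  Position 5 ('g'): repeat (last at 4), move window start to 5
  Position 5 ('g'): window [5,5] length 1
  Position 6 ('a'): window [5,6] length 2
  Position 7 ('h'): window [5,7] length 3
  Position 8 ('d'): window [5,8] length 4
  Position 9 ('g'): repeat (last at 5), move window start to 6
  Position 9 ('g'): window [6,9] length 4
Longest substring with no repeats: "cafg" with length 4

4
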